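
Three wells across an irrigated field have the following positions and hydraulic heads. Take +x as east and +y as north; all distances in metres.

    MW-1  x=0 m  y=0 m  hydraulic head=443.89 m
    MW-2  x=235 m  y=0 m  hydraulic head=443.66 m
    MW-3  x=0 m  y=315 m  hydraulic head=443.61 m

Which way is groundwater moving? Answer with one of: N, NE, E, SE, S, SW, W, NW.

∂h/∂x = (443.66 − 443.89) / (235 − 0) = -0.0009787
∂h/∂y = (443.61 − 443.89) / (315 − 0) = -0.0008889
Flow = −∇h = (+0.0009787 east, +0.0008889 north), which points northeast.

NE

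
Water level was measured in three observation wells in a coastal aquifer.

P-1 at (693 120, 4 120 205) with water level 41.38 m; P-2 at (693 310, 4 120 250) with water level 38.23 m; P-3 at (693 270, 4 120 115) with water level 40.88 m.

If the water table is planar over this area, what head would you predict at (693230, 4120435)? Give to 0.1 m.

36.3 m

Taking P-1 as reference: P-2−P-1 = (190, 45, -3.15); P-3−P-1 = (150, -90, -0.50).
Solve a·Δx + b·Δy = Δh: det = 190·(-90) − 150·45 = -23850.
∂h/∂x = [(-3.15)·(-90) − (-0.50)·45] / -23850 = -0.01283
∂h/∂y = [190·(-0.50) − 150·(-3.15)] / -23850 = -0.01583
h(693230, 4120435) = 41.38 + (-0.01283)·(110) + (-0.01583)·(230) = 41.38 -1.411 -3.640 = 36.328 m.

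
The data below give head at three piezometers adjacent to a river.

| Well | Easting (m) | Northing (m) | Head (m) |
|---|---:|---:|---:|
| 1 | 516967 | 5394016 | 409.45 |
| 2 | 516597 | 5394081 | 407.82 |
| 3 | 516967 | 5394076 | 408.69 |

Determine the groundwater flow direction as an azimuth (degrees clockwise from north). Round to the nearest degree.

350°

With h = a·x + b·y + c and 1 as origin, the differences give:
  (-370)·a + 65·b = -1.63
  0·a + 60·b = -0.76
Eliminate b (×60 and ×65, subtract): -22200·a = -48.400 → a = ∂h/∂x = +0.002180
Back-substitute: b = ∂h/∂y = -0.01267.
Flow direction (−∇h) has components (-0.002180 E, +0.01267 N).
Azimuth = atan2(E, N) = atan2(-0.002180, +0.01267) = 350.2° ≈ 350°.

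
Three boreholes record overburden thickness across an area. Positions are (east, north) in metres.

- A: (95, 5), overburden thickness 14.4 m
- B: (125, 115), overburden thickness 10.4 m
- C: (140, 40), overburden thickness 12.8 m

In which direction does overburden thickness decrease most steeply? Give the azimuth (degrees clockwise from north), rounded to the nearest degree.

015°

Taking A as reference: B−A = (30, 110, -4.0); C−A = (45, 35, -1.6).
Solve a·Δx + b·Δy = Δd: det = 30·35 − 45·110 = -3900.
∂d/∂x = [(-4.0)·35 − (-1.6)·110] / -3900 = -0.009231
∂d/∂y = [30·(-1.6) − 45·(-4.0)] / -3900 = -0.03385
Steepest decrease is along −∇f: components (+0.009231 E, +0.03385 N).
Azimuth = atan2(+0.009231, +0.03385) = 15.3° ≈ 015°.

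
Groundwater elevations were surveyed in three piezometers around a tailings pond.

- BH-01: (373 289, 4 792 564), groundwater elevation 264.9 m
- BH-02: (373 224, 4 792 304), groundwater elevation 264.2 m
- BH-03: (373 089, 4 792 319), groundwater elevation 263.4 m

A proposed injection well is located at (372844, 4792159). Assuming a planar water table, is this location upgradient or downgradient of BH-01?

downgradient

With h = a·x + b·y + c and BH-01 as origin, the differences give:
  (-65)·a + (-260)·b = -0.7
  (-200)·a + (-245)·b = -1.5
Eliminate b (×(-245) and ×(-260), subtract): -36075·a = -218.50 → a = ∂h/∂x = +0.006057
Back-substitute: b = ∂h/∂y = +0.001178.
Head at (372844, 4792159) = 264.9 + (+0.006057)·(-445) + (+0.001178)·(-405) = 261.73 m.
That is lower than the 264.9 m at BH-01, so the point is downgradient.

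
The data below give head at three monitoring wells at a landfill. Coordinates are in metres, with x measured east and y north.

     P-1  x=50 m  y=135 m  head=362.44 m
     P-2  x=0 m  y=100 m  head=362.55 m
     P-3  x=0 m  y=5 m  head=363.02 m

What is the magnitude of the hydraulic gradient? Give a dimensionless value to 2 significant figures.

Taking P-1 as reference: P-2−P-1 = (-50, -35, +0.11); P-3−P-1 = (-50, -130, +0.58).
Determinant of the coordinate differences = (-50)·(-130) − (-50)·(-35) = 4750.
∂h/∂x = [(+0.11)·(-130) − (+0.58)·(-35)] / 4750 = +0.001263
∂h/∂y = [(-50)·(+0.58) − (-50)·(+0.11)] / 4750 = -0.004947
|∇h| = √(0.001263² + -0.004947²) = 0.005106

0.0051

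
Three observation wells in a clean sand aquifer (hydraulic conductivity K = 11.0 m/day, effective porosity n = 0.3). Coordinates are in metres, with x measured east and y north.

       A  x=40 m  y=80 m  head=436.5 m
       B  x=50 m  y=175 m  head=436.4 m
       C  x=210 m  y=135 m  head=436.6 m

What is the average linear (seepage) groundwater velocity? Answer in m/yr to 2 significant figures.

20 m/yr

Taking A as reference: B−A = (10, 95, -0.1); C−A = (170, 55, +0.1).
Solve a·Δx + b·Δy = Δh: det = 10·55 − 170·95 = -15600.
∂h/∂x = [(-0.1)·55 − (+0.1)·95] / -15600 = +0.0009615
∂h/∂y = [10·(+0.1) − 170·(-0.1)] / -15600 = -0.001154
|∇h| = √(0.0009615² + -0.001154²) = 0.001502
Seepage velocity v = K·i/n = 11.0 × 0.001502 / 0.3 = 0.05507 m/day = 20.11 m/yr.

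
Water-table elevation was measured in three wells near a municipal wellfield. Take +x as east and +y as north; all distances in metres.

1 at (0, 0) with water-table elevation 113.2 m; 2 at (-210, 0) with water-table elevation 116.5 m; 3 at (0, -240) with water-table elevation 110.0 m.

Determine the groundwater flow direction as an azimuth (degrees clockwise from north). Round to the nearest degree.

130°

∂h/∂x = (116.5 − 113.2) / (-210 − 0) = -0.01571
∂h/∂y = (110.0 − 113.2) / (-240 − 0) = +0.01333
Flow direction (−∇h) has components (+0.01571 E, -0.01333 N).
Azimuth = atan2(E, N) = atan2(+0.01571, -0.01333) = 130.3° ≈ 130°.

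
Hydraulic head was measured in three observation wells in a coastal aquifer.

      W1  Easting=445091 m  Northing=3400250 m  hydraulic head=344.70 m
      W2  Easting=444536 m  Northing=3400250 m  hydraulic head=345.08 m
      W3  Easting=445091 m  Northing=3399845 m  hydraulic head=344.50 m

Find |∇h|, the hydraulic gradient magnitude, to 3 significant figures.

0.000844

∂h/∂x = (345.08 − 344.70) / (444536 − 445091) = -0.0006847
∂h/∂y = (344.50 − 344.70) / (3399845 − 3400250) = +0.0004938
|∇h| = √(-0.0006847² + 0.0004938²) = 0.0008442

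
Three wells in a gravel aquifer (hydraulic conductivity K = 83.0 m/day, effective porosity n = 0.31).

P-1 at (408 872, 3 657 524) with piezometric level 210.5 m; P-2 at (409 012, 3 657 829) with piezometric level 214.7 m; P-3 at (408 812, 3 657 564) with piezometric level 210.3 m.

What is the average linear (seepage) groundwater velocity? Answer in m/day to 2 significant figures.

3.6 m/day

With h = a·x + b·y + c and P-1 as origin, the differences give:
  140·a + 305·b = +4.2
  (-60)·a + 40·b = -0.2
Eliminate b (×40 and ×305, subtract): 23900·a = 229.00 → a = ∂h/∂x = +0.009582
Back-substitute: b = ∂h/∂y = +0.009372.
|∇h| = √(0.009582² + 0.009372²) = 0.0134
Seepage velocity v = K·i/n = 83.0 × 0.0134 / 0.31 = 3.588 m/day.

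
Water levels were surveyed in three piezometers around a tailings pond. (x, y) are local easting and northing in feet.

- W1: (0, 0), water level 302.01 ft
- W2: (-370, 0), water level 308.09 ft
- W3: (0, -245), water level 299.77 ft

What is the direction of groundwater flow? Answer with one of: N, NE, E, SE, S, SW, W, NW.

∂h/∂x = (308.09 − 302.01) / (-370 − 0) = -0.01643
∂h/∂y = (299.77 − 302.01) / (-245 − 0) = +0.009143
Flow = −∇h = (+0.01643 east, -0.009143 north), which points southeast.

SE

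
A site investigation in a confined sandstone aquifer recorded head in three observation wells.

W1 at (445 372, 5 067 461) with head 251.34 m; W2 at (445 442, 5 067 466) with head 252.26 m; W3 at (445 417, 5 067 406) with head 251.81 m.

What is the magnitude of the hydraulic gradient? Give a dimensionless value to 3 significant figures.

Taking W1 as reference: W2−W1 = (70, 5, +0.92); W3−W1 = (45, -55, +0.47).
Solve a·Δx + b·Δy = Δh: det = 70·(-55) − 45·5 = -4075.
∂h/∂x = [(+0.92)·(-55) − (+0.47)·5] / -4075 = +0.01299
∂h/∂y = [70·(+0.47) − 45·(+0.92)] / -4075 = +0.002086
|∇h| = √(0.01299² + 0.002086²) = 0.01316

0.0132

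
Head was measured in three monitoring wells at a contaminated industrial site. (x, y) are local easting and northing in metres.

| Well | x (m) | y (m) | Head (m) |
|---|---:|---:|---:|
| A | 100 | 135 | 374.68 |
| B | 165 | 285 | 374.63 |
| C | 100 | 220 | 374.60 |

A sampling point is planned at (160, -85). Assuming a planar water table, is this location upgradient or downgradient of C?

upgradient

With h = a·x + b·y + c and A as origin, the differences give:
  65·a + 150·b = -0.05
  0·a + 85·b = -0.08
Eliminate b (×85 and ×150, subtract): 5525·a = 7.750 → a = ∂h/∂x = +0.001403
Back-substitute: b = ∂h/∂y = -0.0009412.
Head at (160, -85) = 374.68 + (+0.001403)·(60) + (-0.0009412)·(-220) = 374.97 m.
That is higher than the 374.60 m at C, so the point is upgradient.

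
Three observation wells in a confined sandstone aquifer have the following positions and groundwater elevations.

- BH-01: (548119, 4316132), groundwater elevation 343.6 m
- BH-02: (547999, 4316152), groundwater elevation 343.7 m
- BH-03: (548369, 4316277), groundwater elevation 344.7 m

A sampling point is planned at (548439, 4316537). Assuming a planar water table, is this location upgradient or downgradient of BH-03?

Taking BH-01 as reference: BH-02−BH-01 = (-120, 20, +0.1); BH-03−BH-01 = (250, 145, +1.1).
Determinant of the coordinate differences = (-120)·145 − 250·20 = -22400.
∂h/∂x = [(+0.1)·145 − (+1.1)·20] / -22400 = +0.0003348
∂h/∂y = [(-120)·(+1.1) − 250·(+0.1)] / -22400 = +0.007009
Head at (548439, 4316537) = 343.6 + (+0.0003348)·(320) + (+0.007009)·(405) = 346.55 m.
That is higher than the 344.7 m at BH-03, so the point is upgradient.

upgradient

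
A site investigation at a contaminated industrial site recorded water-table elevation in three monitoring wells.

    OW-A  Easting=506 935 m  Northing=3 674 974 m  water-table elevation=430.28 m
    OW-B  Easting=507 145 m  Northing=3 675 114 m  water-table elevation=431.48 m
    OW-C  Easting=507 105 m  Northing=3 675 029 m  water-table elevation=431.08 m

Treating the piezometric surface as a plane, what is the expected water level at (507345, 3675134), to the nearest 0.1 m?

Taking OW-A as reference: OW-B−OW-A = (210, 140, +1.20); OW-C−OW-A = (170, 55, +0.80).
Solve a·Δx + b·Δy = Δh: det = 210·55 − 170·140 = -12250.
∂h/∂x = [(+1.20)·55 − (+0.80)·140] / -12250 = +0.003755
∂h/∂y = [210·(+0.80) − 170·(+1.20)] / -12250 = +0.002939
h(507345, 3675134) = 430.28 + (+0.003755)·(410) + (+0.002939)·(160) = 430.28 +1.540 +0.470 = 432.290 m.

432.3 m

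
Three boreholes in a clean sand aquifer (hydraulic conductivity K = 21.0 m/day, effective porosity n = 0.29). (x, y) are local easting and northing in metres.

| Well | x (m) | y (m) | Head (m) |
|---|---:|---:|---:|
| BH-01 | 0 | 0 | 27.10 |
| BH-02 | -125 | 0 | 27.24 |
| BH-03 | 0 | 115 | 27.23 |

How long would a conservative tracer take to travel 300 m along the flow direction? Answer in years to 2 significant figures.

7.1 years

∂h/∂x = (27.24 − 27.10) / (-125 − 0) = -0.001120
∂h/∂y = (27.23 − 27.10) / (115 − 0) = +0.001130
|∇h| = √(-0.001120² + 0.001130²) = 0.001591
Seepage velocity v = K·i/n = 21.0 × 0.001591 / 0.29 = 0.1152 m/day.
t = 300 / 0.1152 = 2604 days = 7.13 years.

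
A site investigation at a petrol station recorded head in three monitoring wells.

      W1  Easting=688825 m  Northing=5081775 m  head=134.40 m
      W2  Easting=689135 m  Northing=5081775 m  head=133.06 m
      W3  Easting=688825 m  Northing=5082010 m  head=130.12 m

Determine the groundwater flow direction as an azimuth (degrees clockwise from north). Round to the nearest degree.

013°

∂h/∂x = (133.06 − 134.40) / (689135 − 688825) = -0.004323
∂h/∂y = (130.12 − 134.40) / (5082010 − 5081775) = -0.01821
Flow direction (−∇h) has components (+0.004323 E, +0.01821 N).
Azimuth = atan2(E, N) = atan2(+0.004323, +0.01821) = 13.4° ≈ 013°.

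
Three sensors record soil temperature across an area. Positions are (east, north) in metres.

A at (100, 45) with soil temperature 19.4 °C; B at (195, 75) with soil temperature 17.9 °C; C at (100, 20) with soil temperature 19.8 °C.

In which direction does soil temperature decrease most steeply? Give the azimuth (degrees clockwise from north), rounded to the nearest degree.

034°

With T = a·x + b·y + c and A as origin, the differences give:
  95·a + 30·b = -1.5
  0·a + (-25)·b = +0.4
Eliminate b (×(-25) and ×30, subtract): -2375·a = 25.50 → a = ∂T/∂x = -0.01074
Back-substitute: b = ∂T/∂y = -0.01600.
Steepest decrease is along −∇f: components (+0.01074 E, +0.01600 N).
Azimuth = atan2(+0.01074, +0.01600) = 33.9° ≈ 034°.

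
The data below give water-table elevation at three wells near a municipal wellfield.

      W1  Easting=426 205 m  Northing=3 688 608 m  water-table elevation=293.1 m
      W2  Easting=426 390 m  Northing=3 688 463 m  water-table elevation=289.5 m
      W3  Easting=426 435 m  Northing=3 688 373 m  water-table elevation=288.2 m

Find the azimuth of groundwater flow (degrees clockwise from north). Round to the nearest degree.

Differences from W1: to W2 (Δx, Δy, Δh) = (185, -145, -3.6); to W3 = (230, -235, -4.9).
Solve a·Δx + b·Δy = Δh: det = 185·(-235) − 230·(-145) = -10125.
∂h/∂x = [(-3.6)·(-235) − (-4.9)·(-145)] / -10125 = -0.01338
∂h/∂y = [185·(-4.9) − 230·(-3.6)] / -10125 = +0.007753
Flow direction (−∇h) has components (+0.01338 E, -0.007753 N).
Azimuth = atan2(E, N) = atan2(+0.01338, -0.007753) = 120.1° ≈ 120°.

120°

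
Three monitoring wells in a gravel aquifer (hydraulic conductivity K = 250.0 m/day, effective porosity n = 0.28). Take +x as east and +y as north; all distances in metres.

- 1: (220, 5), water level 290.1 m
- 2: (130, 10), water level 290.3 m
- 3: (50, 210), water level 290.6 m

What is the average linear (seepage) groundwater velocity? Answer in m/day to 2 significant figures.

With h = a·x + b·y + c and 1 as origin, the differences give:
  (-90)·a + 5·b = +0.2
  (-170)·a + 205·b = +0.5
Eliminate b (×205 and ×5, subtract): -17600·a = 38.50 → a = ∂h/∂x = -0.002187
Back-substitute: b = ∂h/∂y = +0.0006250.
|∇h| = √(-0.002187² + 0.0006250²) = 0.002275
Seepage velocity v = K·i/n = 250.0 × 0.002275 / 0.28 = 2.031 m/day.

2.0 m/day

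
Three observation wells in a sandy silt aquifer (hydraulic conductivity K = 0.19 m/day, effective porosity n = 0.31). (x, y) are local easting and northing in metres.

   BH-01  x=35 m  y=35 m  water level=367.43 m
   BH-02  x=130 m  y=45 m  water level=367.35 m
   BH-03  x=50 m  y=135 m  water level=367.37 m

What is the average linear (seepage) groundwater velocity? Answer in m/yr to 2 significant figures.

Three-point gradient (reference BH-01): Δ to BH-02 = (95, 10, -0.08), Δ to BH-03 = (15, 100, -0.06).
∂h/∂x = -0.0007914, ∂h/∂y = -0.0004813 (det = 9350).
|∇h| = √(-0.0007914² + -0.0004813²) = 0.0009263
Seepage velocity v = K·i/n = 0.19 × 0.0009263 / 0.31 = 0.0005677 m/day = 0.2074 m/yr.

0.21 m/yr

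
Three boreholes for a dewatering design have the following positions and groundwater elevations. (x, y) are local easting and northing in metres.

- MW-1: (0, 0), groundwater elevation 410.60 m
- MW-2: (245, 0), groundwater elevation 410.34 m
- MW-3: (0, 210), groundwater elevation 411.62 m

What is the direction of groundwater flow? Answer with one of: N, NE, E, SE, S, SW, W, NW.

∂h/∂x = (410.34 − 410.60) / (245 − 0) = -0.001061
∂h/∂y = (411.62 − 410.60) / (210 − 0) = +0.004857
Flow = −∇h = (+0.001061 east, -0.004857 north), which points south.

S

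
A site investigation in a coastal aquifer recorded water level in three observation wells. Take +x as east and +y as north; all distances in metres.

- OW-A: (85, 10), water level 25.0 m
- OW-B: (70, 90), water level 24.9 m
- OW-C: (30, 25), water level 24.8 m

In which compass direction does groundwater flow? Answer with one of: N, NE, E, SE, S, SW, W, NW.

Taking OW-A as reference: OW-B−OW-A = (-15, 80, -0.1); OW-C−OW-A = (-55, 15, -0.2).
Determinant of the coordinate differences = (-15)·15 − (-55)·80 = 4175.
∂h/∂x = [(-0.1)·15 − (-0.2)·80] / 4175 = +0.003473
∂h/∂y = [(-15)·(-0.2) − (-55)·(-0.1)] / 4175 = -0.0005988
Flow = −∇h = (-0.003473 east, +0.0005988 north), which points west.

W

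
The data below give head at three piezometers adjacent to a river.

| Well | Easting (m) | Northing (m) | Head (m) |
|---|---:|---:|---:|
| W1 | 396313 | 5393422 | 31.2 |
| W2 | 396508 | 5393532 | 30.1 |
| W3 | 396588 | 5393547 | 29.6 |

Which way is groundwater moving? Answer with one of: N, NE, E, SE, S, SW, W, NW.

With h = a·x + b·y + c and W1 as origin, the differences give:
  195·a + 110·b = -1.1
  275·a + 125·b = -1.6
Eliminate b (×125 and ×110, subtract): -5875·a = 38.50 → a = ∂h/∂x = -0.006553
Back-substitute: b = ∂h/∂y = +0.001617.
Flow = −∇h = (+0.006553 east, -0.001617 north), which points east.

E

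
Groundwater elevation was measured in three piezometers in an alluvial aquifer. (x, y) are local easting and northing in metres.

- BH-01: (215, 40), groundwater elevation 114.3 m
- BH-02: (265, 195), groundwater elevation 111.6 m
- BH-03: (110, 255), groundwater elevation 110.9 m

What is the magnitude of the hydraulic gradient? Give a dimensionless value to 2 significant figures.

Differences from BH-01: to BH-02 (Δx, Δy, Δh) = (50, 155, -2.7); to BH-03 = (-105, 215, -3.4).
Solve a·Δx + b·Δy = Δh: det = 50·215 − (-105)·155 = 27025.
∂h/∂x = [(-2.7)·215 − (-3.4)·155] / 27025 = -0.001980
∂h/∂y = [50·(-3.4) − (-105)·(-2.7)] / 27025 = -0.01678
|∇h| = √(-0.001980² + -0.01678²) = 0.0169

0.017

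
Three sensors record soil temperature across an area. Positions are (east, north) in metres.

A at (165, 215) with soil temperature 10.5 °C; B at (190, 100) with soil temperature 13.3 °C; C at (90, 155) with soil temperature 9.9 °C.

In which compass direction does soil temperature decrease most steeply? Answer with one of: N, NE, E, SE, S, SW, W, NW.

Differences from A: to B (Δx, Δy, Δh) = (25, -115, +2.8); to C = (-75, -60, -0.6).
Solve a·Δx + b·Δy = ΔT: det = 25·(-60) − (-75)·(-115) = -10125.
∂T/∂x = [(+2.8)·(-60) − (-0.6)·(-115)] / -10125 = +0.02341
∂T/∂y = [25·(-0.6) − (-75)·(+2.8)] / -10125 = -0.01926
Steepest decrease is along −∇f = (-0.02341 E, +0.01926 N) → northwest.

NW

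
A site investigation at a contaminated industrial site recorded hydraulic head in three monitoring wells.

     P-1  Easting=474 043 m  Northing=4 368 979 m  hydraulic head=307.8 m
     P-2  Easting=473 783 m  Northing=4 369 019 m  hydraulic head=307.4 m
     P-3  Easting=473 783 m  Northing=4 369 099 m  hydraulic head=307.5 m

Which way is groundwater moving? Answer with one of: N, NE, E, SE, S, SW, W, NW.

SW

With h = a·x + b·y + c and P-1 as origin, the differences give:
  (-260)·a + 40·b = -0.4
  (-260)·a + 120·b = -0.3
Eliminate b (×120 and ×40, subtract): -20800·a = -36.00 → a = ∂h/∂x = +0.001731
Back-substitute: b = ∂h/∂y = +0.001250.
Flow = −∇h = (-0.001731 east, -0.001250 north), which points southwest.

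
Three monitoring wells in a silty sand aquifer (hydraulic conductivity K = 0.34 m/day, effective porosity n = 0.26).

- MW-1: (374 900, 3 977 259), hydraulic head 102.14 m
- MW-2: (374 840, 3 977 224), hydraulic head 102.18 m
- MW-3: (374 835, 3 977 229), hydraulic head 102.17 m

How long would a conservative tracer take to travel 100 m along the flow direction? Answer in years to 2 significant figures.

Differences from MW-1: to MW-2 (Δx, Δy, Δh) = (-60, -35, +0.04); to MW-3 = (-65, -30, +0.03).
Determinant of the coordinate differences = (-60)·(-30) − (-65)·(-35) = -475.
∂h/∂x = [(+0.04)·(-30) − (+0.03)·(-35)] / -475 = +0.0003158
∂h/∂y = [(-60)·(+0.03) − (-65)·(+0.04)] / -475 = -0.001684
|∇h| = √(0.0003158² + -0.001684²) = 0.001713
Seepage velocity v = K·i/n = 0.34 × 0.001713 / 0.26 = 0.00224 m/day.
t = 100 / 0.00224 = 4.464e+04 days = 122 years.

120 years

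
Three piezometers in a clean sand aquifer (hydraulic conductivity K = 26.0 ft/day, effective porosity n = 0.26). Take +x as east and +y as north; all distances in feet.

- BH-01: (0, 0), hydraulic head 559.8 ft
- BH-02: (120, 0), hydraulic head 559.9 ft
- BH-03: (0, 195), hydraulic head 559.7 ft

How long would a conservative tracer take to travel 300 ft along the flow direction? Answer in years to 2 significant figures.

∂h/∂x = (559.9 − 559.8) / (120 − 0) = +0.0008333
∂h/∂y = (559.7 − 559.8) / (195 − 0) = -0.0005128
|∇h| = √(0.0008333² + -0.0005128²) = 0.0009784
Seepage velocity v = K·i/n = 26.0 × 0.0009784 / 0.26 = 0.09784 ft/day.
t = 300 / 0.09784 = 3066 days = 8.39 years.

8.4 years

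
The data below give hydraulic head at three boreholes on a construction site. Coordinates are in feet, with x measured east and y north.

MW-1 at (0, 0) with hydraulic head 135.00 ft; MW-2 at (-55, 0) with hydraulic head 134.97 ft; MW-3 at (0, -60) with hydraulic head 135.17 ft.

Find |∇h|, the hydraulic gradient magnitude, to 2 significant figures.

0.0029

∂h/∂x = (134.97 − 135.00) / (-55 − 0) = +0.0005455
∂h/∂y = (135.17 − 135.00) / (-60 − 0) = -0.002833
|∇h| = √(0.0005455² + -0.002833²) = 0.002885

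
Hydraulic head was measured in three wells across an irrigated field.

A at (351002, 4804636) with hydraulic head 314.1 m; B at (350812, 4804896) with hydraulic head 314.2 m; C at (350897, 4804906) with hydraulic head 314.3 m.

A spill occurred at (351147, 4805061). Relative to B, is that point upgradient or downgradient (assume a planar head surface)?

upgradient

With h = a·x + b·y + c and A as origin, the differences give:
  (-190)·a + 260·b = +0.1
  (-105)·a + 270·b = +0.2
Eliminate b (×270 and ×260, subtract): -24000·a = -25.00 → a = ∂h/∂x = +0.001042
Back-substitute: b = ∂h/∂y = +0.001146.
Head at (351147, 4805061) = 314.1 + (+0.001042)·(145) + (+0.001146)·(425) = 314.74 m.
That is higher than the 314.2 m at B, so the point is upgradient.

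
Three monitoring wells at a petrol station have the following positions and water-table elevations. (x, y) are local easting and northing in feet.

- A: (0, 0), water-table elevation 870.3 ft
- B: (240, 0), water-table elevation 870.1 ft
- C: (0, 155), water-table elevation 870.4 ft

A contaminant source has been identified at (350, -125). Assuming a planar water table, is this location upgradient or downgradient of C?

∂h/∂x = (870.1 − 870.3) / (240 − 0) = -0.0008333
∂h/∂y = (870.4 − 870.3) / (155 − 0) = +0.0006452
Head at (350, -125) = 870.3 + (-0.0008333)·(350) + (+0.0006452)·(-125) = 869.93 ft.
That is lower than the 870.4 ft at C, so the point is downgradient.

downgradient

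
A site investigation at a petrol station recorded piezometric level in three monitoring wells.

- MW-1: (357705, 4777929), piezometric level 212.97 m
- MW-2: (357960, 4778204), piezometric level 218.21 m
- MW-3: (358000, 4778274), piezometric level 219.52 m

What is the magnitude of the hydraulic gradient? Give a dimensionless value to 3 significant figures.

0.0182

Three-point gradient (reference MW-1): Δ to MW-2 = (255, 275, +5.24), Δ to MW-3 = (295, 345, +6.55).
∂h/∂x = +0.0009562, ∂h/∂y = +0.01817 (det = 6850).
|∇h| = √(0.0009562² + 0.01817²) = 0.0182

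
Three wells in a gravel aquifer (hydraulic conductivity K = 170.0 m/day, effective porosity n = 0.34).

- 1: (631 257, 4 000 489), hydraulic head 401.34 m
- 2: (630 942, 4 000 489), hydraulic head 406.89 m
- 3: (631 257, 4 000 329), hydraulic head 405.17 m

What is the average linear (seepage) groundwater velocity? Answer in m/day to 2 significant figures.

∂h/∂x = (406.89 − 401.34) / (630942 − 631257) = -0.01762
∂h/∂y = (405.17 − 401.34) / (4000329 − 4000489) = -0.02394
|∇h| = √(-0.01762² + -0.02394²) = 0.02973
Seepage velocity v = K·i/n = 170.0 × 0.02973 / 0.34 = 14.86 m/day.

15 m/day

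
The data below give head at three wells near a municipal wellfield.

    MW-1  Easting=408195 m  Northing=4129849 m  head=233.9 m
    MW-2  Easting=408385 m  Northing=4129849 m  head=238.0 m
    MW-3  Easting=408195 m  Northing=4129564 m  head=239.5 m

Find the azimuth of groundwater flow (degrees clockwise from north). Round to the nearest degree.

312°

∂h/∂x = (238.0 − 233.9) / (408385 − 408195) = +0.02158
∂h/∂y = (239.5 − 233.9) / (4129564 − 4129849) = -0.01965
Flow direction (−∇h) has components (-0.02158 E, +0.01965 N).
Azimuth = atan2(E, N) = atan2(-0.02158, +0.01965) = 312.3° ≈ 312°.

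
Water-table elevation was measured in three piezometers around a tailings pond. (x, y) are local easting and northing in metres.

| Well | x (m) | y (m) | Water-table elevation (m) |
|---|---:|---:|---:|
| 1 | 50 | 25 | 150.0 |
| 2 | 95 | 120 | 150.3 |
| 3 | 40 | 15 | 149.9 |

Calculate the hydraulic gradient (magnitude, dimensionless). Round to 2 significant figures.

Differences from 1: to 2 (Δx, Δy, Δh) = (45, 95, +0.3); to 3 = (-10, -10, -0.1).
Determinant of the coordinate differences = 45·(-10) − (-10)·95 = 500.
∂h/∂x = [(+0.3)·(-10) − (-0.1)·95] / 500 = +0.01300
∂h/∂y = [45·(-0.1) − (-10)·(+0.3)] / 500 = -0.003000
|∇h| = √(0.01300² + -0.003000²) = 0.01334

0.013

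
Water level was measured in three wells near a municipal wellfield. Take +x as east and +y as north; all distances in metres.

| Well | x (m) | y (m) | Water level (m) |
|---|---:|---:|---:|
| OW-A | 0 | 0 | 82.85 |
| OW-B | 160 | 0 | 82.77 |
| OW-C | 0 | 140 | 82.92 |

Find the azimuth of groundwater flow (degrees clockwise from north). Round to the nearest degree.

135°

∂h/∂x = (82.77 − 82.85) / (160 − 0) = -0.0005000
∂h/∂y = (82.92 − 82.85) / (140 − 0) = +0.0005000
Flow direction (−∇h) has components (+0.0005000 E, -0.0005000 N).
Azimuth = atan2(E, N) = atan2(+0.0005000, -0.0005000) = 135.0° ≈ 135°.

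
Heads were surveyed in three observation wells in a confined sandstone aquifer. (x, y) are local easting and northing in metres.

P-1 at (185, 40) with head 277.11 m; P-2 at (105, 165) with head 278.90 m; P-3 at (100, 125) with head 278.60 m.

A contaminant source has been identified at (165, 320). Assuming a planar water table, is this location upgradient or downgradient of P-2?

With h = a·x + b·y + c and P-1 as origin, the differences give:
  (-80)·a + 125·b = +1.79
  (-85)·a + 85·b = +1.49
Eliminate b (×85 and ×125, subtract): 3825·a = -34.100 → a = ∂h/∂x = -0.008915
Back-substitute: b = ∂h/∂y = +0.008614.
Head at (165, 320) = 277.11 + (-0.008915)·(-20) + (+0.008614)·(280) = 279.70 m.
That is higher than the 278.90 m at P-2, so the point is upgradient.

upgradient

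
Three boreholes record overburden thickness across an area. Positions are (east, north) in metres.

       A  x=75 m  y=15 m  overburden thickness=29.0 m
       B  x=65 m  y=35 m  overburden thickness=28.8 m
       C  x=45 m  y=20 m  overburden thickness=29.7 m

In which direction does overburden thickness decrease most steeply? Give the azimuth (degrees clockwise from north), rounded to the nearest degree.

049°

With d = a·x + b·y + c and A as origin, the differences give:
  (-10)·a + 20·b = -0.2
  (-30)·a + 5·b = +0.7
Eliminate b (×5 and ×20, subtract): 550·a = -15.00 → a = ∂d/∂x = -0.02727
Back-substitute: b = ∂d/∂y = -0.02364.
Steepest decrease is along −∇f: components (+0.02727 E, +0.02364 N).
Azimuth = atan2(+0.02727, +0.02364) = 49.1° ≈ 049°.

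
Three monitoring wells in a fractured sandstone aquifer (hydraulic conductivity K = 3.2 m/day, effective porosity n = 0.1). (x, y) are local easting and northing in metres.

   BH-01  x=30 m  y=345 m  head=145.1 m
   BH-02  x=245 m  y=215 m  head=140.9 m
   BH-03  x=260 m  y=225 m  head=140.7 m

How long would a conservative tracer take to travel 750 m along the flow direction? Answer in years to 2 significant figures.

3.7 years

Taking BH-01 as reference: BH-02−BH-01 = (215, -130, -4.2); BH-03−BH-01 = (230, -120, -4.4).
Determinant of the coordinate differences = 215·(-120) − 230·(-130) = 4100.
∂h/∂x = [(-4.2)·(-120) − (-4.4)·(-130)] / 4100 = -0.01659
∂h/∂y = [215·(-4.4) − 230·(-4.2)] / 4100 = +0.004878
|∇h| = √(-0.01659² + 0.004878²) = 0.01729
Seepage velocity v = K·i/n = 3.2 × 0.01729 / 0.1 = 0.5533 m/day.
t = 750 / 0.5533 = 1356 days = 3.71 years.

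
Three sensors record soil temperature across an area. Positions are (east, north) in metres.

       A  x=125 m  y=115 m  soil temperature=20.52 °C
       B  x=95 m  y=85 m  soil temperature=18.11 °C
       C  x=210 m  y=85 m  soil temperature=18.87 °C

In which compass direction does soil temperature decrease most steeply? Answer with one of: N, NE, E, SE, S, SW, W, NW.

Three-point gradient (reference A): Δ to B = (-30, -30, -2.41), Δ to C = (85, -30, -1.65).
∂T/∂x = +0.006609, ∂T/∂y = +0.07372 (det = 3450).
Steepest decrease is along −∇f = (-0.006609 E, -0.07372 N) → south.

S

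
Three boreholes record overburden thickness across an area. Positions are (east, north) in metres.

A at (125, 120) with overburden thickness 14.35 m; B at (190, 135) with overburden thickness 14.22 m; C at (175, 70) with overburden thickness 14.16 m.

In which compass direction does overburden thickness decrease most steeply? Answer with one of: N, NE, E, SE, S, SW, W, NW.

SE

With d = a·x + b·y + c and A as origin, the differences give:
  65·a + 15·b = -0.13
  50·a + (-50)·b = -0.19
Eliminate b (×(-50) and ×15, subtract): -4000·a = 9.350 → a = ∂d/∂x = -0.002337
Back-substitute: b = ∂d/∂y = +0.001463.
Steepest decrease is along −∇f = (+0.002337 E, -0.001463 N) → southeast.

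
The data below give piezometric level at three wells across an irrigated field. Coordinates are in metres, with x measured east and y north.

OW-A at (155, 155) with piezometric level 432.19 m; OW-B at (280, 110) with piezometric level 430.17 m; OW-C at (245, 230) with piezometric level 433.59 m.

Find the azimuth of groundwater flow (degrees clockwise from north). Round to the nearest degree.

166°

Three-point gradient (reference OW-A): Δ to OW-B = (125, -45, -2.02), Δ to OW-C = (90, 75, +1.40).
∂h/∂x = -0.006592, ∂h/∂y = +0.02658 (det = 13425).
Flow direction (−∇h) has components (+0.006592 E, -0.02658 N).
Azimuth = atan2(E, N) = atan2(+0.006592, -0.02658) = 166.1° ≈ 166°.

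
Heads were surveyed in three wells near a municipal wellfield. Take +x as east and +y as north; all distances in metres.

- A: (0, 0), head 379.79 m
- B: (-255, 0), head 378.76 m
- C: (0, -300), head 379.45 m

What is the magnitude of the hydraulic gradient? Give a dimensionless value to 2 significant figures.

0.0042

∂h/∂x = (378.76 − 379.79) / (-255 − 0) = +0.004039
∂h/∂y = (379.45 − 379.79) / (-300 − 0) = +0.001133
|∇h| = √(0.004039² + 0.001133²) = 0.004195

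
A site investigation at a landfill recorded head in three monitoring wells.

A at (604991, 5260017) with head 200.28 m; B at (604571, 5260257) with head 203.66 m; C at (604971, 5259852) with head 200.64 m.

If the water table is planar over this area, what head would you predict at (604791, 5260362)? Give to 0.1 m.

201.6 m

With h = a·x + b·y + c and A as origin, the differences give:
  (-420)·a + 240·b = +3.38
  (-20)·a + (-165)·b = +0.36
Eliminate b (×(-165) and ×240, subtract): 74100·a = -644.100 → a = ∂h/∂x = -0.008692
Back-substitute: b = ∂h/∂y = -0.001128.
h(604791, 5260362) = 200.28 + (-0.008692)·(-200) + (-0.001128)·(345) = 200.28 +1.738 -0.389 = 201.629 m.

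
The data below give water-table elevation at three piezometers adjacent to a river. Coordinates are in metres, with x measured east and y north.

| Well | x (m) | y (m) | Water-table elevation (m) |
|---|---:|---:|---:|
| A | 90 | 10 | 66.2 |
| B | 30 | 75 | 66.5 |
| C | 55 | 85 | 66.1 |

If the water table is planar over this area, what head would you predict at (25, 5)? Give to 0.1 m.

67.1 m

Differences from A: to B (Δx, Δy, Δh) = (-60, 65, +0.3); to C = (-35, 75, -0.1).
Determinant of the coordinate differences = (-60)·75 − (-35)·65 = -2225.
∂h/∂x = [(+0.3)·75 − (-0.1)·65] / -2225 = -0.01303
∂h/∂y = [(-60)·(-0.1) − (-35)·(+0.3)] / -2225 = -0.007416
h(25, 5) = 66.2 + (-0.01303)·(-65) + (-0.007416)·(-5) = 66.2 +0.847 +0.037 = 67.084 m.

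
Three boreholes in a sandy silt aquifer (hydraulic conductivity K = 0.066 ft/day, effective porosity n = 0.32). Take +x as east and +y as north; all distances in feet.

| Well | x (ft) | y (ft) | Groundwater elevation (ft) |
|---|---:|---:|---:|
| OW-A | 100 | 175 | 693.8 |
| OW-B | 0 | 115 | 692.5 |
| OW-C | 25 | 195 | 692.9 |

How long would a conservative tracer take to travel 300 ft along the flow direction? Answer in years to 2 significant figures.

Differences from OW-A: to OW-B (Δx, Δy, Δh) = (-100, -60, -1.3); to OW-C = (-75, 20, -0.9).
Determinant of the coordinate differences = (-100)·20 − (-75)·(-60) = -6500.
∂h/∂x = [(-1.3)·20 − (-0.9)·(-60)] / -6500 = +0.01231
∂h/∂y = [(-100)·(-0.9) − (-75)·(-1.3)] / -6500 = +0.001154
|∇h| = √(0.01231² + 0.001154²) = 0.01236
Seepage velocity v = K·i/n = 0.066 × 0.01236 / 0.32 = 0.002549 ft/day.
t = 300 / 0.002549 = 1.177e+05 days = 322 years.

320 years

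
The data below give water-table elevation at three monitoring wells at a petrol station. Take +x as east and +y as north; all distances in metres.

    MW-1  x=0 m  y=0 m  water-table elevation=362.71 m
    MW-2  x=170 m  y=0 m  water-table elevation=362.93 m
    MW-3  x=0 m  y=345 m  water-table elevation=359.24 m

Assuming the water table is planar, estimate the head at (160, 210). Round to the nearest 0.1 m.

∂h/∂x = (362.93 − 362.71) / (170 − 0) = +0.001294
∂h/∂y = (359.24 − 362.71) / (345 − 0) = -0.01006
h(160, 210) = 362.71 + (+0.001294)·(160) + (-0.01006)·(210) = 362.71 +0.207 -2.112 = 360.805 m.

360.8 m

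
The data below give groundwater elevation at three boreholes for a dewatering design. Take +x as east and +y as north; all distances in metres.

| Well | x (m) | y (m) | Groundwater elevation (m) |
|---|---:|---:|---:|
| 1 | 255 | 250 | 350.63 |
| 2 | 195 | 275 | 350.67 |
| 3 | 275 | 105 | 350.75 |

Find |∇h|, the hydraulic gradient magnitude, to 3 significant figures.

Three-point gradient (reference 1): Δ to 2 = (-60, 25, +0.04), Δ to 3 = (20, -145, +0.12).
∂h/∂x = -0.001073, ∂h/∂y = -0.0009756 (det = 8200).
|∇h| = √(-0.001073² + -0.0009756²) = 0.00145

0.00145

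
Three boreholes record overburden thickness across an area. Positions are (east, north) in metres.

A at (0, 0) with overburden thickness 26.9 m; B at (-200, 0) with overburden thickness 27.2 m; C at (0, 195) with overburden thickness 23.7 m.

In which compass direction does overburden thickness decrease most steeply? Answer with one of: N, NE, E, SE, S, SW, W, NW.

N

∂d/∂x = (27.2 − 26.9) / (-200 − 0) = -0.001500
∂d/∂y = (23.7 − 26.9) / (195 − 0) = -0.01641
Steepest decrease is along −∇f = (+0.001500 E, +0.01641 N) → north.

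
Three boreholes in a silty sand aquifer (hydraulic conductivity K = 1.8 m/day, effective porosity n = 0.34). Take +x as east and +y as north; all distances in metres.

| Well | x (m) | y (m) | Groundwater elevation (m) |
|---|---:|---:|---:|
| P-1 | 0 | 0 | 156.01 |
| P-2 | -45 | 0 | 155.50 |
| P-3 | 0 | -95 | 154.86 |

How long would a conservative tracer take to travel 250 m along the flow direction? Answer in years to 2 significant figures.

∂h/∂x = (155.50 − 156.01) / (-45 − 0) = +0.01133
∂h/∂y = (154.86 − 156.01) / (-95 − 0) = +0.01211
|∇h| = √(0.01133² + 0.01211²) = 0.01658
Seepage velocity v = K·i/n = 1.8 × 0.01658 / 0.34 = 0.08778 m/day.
t = 250 / 0.08778 = 2848 days = 7.8 years.

7.8 years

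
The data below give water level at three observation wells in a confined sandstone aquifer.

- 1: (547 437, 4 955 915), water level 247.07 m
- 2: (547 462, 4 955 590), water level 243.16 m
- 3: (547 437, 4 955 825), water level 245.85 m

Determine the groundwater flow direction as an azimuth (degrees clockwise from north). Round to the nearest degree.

Three-point gradient (reference 1): Δ to 2 = (25, -325, -3.91), Δ to 3 = (0, -90, -1.22).
∂h/∂x = +0.01982, ∂h/∂y = +0.01356 (det = -2250).
Flow direction (−∇h) has components (-0.01982 E, -0.01356 N).
Azimuth = atan2(E, N) = atan2(-0.01982, -0.01356) = 235.6° ≈ 236°.

236°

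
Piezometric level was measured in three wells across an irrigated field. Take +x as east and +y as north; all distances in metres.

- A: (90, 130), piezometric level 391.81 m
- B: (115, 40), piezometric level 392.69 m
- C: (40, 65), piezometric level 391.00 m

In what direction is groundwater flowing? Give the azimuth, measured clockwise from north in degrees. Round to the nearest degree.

280°

Taking A as reference: B−A = (25, -90, +0.88); C−A = (-50, -65, -0.81).
Determinant of the coordinate differences = 25·(-65) − (-50)·(-90) = -6125.
∂h/∂x = [(+0.88)·(-65) − (-0.81)·(-90)] / -6125 = +0.02124
∂h/∂y = [25·(-0.81) − (-50)·(+0.88)] / -6125 = -0.003878
Flow direction (−∇h) has components (-0.02124 E, +0.003878 N).
Azimuth = atan2(E, N) = atan2(-0.02124, +0.003878) = 280.3° ≈ 280°.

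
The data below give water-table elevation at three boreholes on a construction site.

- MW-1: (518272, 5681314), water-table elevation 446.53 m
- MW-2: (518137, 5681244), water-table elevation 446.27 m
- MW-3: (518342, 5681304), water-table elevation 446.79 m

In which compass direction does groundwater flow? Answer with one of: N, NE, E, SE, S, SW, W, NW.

With h = a·x + b·y + c and MW-1 as origin, the differences give:
  (-135)·a + (-70)·b = -0.26
  70·a + (-10)·b = +0.26
Eliminate b (×(-10) and ×(-70), subtract): 6250·a = 20.800 → a = ∂h/∂x = +0.003328
Back-substitute: b = ∂h/∂y = -0.002704.
Flow = −∇h = (-0.003328 east, +0.002704 north), which points northwest.

NW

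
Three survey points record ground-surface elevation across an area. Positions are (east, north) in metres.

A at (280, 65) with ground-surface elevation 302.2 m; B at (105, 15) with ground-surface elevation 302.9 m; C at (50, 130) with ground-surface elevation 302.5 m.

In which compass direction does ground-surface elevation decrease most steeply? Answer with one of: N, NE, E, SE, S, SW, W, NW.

NE

Three-point gradient (reference A): Δ to B = (-175, -50, +0.7), Δ to C = (-230, 65, +0.3).
∂z/∂x = -0.002645, ∂z/∂y = -0.004743 (det = -22875).
Steepest decrease is along −∇f = (+0.002645 E, +0.004743 N) → northeast.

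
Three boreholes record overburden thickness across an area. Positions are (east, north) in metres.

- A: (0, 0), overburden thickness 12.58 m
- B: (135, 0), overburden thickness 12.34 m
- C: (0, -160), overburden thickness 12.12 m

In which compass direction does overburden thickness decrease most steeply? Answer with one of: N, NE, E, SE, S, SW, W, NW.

SE

∂d/∂x = (12.34 − 12.58) / (135 − 0) = -0.001778
∂d/∂y = (12.12 − 12.58) / (-160 − 0) = +0.002875
Steepest decrease is along −∇f = (+0.001778 E, -0.002875 N) → southeast.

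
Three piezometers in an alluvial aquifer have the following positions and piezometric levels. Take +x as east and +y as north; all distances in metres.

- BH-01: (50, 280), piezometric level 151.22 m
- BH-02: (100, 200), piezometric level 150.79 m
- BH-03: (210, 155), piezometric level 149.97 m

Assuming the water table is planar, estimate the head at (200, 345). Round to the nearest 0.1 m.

Taking BH-01 as reference: BH-02−BH-01 = (50, -80, -0.43); BH-03−BH-01 = (160, -125, -1.25).
Solve a·Δx + b·Δy = Δh: det = 50·(-125) − 160·(-80) = 6550.
∂h/∂x = [(-0.43)·(-125) − (-1.25)·(-80)] / 6550 = -0.007061
∂h/∂y = [50·(-1.25) − 160·(-0.43)] / 6550 = +0.0009618
h(200, 345) = 151.22 + (-0.007061)·(150) + (+0.0009618)·(65) = 151.22 -1.059 +0.063 = 150.223 m.

150.2 m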